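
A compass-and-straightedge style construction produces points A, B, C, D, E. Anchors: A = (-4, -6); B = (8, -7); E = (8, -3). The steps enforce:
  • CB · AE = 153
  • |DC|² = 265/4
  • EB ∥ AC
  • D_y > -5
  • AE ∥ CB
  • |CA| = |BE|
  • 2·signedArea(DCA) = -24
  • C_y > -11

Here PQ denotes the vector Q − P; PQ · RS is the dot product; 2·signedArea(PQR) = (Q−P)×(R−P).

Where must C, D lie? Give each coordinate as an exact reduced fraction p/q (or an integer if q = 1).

1. C_x = -4  [AE ∥ CB ∩ EB ∥ AC]
2. C_y = -10  [AE ∥ CB ∩ EB ∥ AC]
   → C = (-4, -10)
3. D_x = 2  [2·signedArea(DCA) = -24]
4. D_y = -9/2  [|DC|² = 265/4]
   → D = (2, -9/2)

C = (-4, -10)
D = (2, -9/2)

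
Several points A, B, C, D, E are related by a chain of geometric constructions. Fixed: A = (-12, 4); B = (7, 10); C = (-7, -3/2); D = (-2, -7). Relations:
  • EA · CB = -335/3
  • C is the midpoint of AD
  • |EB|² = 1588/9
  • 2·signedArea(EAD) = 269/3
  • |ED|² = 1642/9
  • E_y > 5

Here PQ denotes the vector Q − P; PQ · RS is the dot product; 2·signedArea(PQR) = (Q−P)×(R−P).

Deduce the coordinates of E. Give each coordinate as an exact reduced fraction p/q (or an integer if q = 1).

1. E_x = -17/3  [2·signedArea(EAD) = 269/3 ∩ EA · CB = -335/3]
2. E_y = 6  [2·signedArea(EAD) = 269/3 ∩ EA · CB = -335/3]
   → E = (-17/3, 6)

E = (-17/3, 6)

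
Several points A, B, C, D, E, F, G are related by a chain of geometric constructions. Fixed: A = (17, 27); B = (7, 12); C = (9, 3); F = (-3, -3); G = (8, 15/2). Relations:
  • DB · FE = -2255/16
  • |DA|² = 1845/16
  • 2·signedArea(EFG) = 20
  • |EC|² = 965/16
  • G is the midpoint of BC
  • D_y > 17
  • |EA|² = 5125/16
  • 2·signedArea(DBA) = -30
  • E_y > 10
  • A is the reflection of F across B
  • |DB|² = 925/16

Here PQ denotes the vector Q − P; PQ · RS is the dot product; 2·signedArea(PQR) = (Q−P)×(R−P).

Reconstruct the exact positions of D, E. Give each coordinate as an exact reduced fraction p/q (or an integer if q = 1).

D = (25/2, 69/4)
E = (19/2, 43/4)

1. D_x = 25/2  [line -15·x + 10·y + 15 = 0 ∩ |DB|² = 925/16]
2. D_y = 69/4  [line -15·x + 10·y + 15 = 0 ∩ |DB|² = 925/16]
   → D = (25/2, 69/4)
3. E_x = 19/2  [2·signedArea(EFG) = 20 ∩ DB · FE = -2255/16]
4. E_y = 43/4  [2·signedArea(EFG) = 20 ∩ DB · FE = -2255/16]
   → E = (19/2, 43/4)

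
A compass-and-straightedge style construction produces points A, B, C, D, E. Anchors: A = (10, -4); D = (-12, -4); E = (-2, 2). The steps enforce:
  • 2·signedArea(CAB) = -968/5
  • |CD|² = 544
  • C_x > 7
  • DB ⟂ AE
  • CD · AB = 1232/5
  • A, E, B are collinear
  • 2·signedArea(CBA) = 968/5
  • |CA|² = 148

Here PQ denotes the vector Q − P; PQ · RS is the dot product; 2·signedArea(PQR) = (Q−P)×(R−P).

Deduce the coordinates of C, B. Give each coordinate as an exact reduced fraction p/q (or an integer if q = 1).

1. B_x = -38/5  [A, E, B are collinear ∩ DB ⟂ AE]
2. B_y = 24/5  [A, E, B are collinear ∩ DB ⟂ AE]
   → B = (-38/5, 24/5)
3. C_x = 8  [2·signedArea(CBA) = 968/5 ∩ CD · AB = 1232/5]
4. C_y = 8  [2·signedArea(CBA) = 968/5 ∩ CD · AB = 1232/5]
   → C = (8, 8)

B = (-38/5, 24/5)
C = (8, 8)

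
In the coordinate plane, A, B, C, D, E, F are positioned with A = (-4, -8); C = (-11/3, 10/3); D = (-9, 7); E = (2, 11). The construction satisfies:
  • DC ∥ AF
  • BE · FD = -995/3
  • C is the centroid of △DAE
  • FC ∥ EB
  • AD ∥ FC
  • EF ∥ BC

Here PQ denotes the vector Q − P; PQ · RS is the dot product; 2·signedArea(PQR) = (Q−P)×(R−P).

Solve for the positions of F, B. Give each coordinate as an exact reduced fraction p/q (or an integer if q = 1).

1. F_x = 4/3  [AD ∥ FC ∩ DC ∥ AF]
2. F_y = -35/3  [AD ∥ FC ∩ DC ∥ AF]
   → F = (4/3, -35/3)
3. B_x = -3  [EF ∥ BC ∩ FC ∥ EB]
4. B_y = 26  [EF ∥ BC ∩ FC ∥ EB]
   → B = (-3, 26)

B = (-3, 26)
F = (4/3, -35/3)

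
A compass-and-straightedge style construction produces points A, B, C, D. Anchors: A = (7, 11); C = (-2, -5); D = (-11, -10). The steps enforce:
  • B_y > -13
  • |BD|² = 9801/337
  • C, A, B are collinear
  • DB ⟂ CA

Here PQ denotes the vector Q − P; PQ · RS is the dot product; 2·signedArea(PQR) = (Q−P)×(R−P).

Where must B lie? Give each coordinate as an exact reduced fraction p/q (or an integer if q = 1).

1. B_x = -2123/337  [C, A, B are collinear ∩ DB ⟂ CA]
2. B_y = -4261/337  [C, A, B are collinear ∩ DB ⟂ CA]
   → B = (-2123/337, -4261/337)

B = (-2123/337, -4261/337)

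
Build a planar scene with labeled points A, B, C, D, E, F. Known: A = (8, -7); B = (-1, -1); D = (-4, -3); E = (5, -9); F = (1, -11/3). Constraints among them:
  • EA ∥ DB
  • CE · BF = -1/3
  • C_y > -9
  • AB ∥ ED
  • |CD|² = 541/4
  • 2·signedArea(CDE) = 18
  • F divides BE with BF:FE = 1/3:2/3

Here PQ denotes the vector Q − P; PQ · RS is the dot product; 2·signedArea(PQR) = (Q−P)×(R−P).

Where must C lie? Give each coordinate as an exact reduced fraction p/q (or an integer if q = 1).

C = (13/2, -8)

1. C_x = 13/2  [2·signedArea(CDE) = 18 ∩ CE · BF = -1/3]
2. C_y = -8  [2·signedArea(CDE) = 18 ∩ CE · BF = -1/3]
   → C = (13/2, -8)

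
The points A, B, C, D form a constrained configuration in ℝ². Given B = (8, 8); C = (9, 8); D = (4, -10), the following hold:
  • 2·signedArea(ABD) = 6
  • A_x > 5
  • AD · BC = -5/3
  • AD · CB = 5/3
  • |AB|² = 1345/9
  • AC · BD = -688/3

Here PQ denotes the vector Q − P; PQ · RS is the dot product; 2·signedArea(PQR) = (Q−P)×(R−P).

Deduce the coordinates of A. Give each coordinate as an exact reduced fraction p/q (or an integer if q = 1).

A = (17/3, -4)

1. A_x = 17/3  [AD · BC = -5/3 ∩ 2·signedArea(ABD) = 6]
2. A_y = -4  [AD · BC = -5/3 ∩ 2·signedArea(ABD) = 6]
   → A = (17/3, -4)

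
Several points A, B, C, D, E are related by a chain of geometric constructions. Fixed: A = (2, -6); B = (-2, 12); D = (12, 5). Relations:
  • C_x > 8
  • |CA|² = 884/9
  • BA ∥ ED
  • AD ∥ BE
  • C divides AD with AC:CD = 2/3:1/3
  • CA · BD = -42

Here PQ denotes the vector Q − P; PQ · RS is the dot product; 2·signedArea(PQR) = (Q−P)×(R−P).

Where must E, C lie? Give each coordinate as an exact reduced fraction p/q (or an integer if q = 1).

1. E_x = 8  [BA ∥ ED ∩ AD ∥ BE]
2. E_y = 23  [BA ∥ ED ∩ AD ∥ BE]
   → E = (8, 23)
3. C_x = 26/3  [C divides AD with AC:CD = 2/3:1/3]
4. C_y = 4/3  [C divides AD with AC:CD = 2/3:1/3]
   → C = (26/3, 4/3)

C = (26/3, 4/3)
E = (8, 23)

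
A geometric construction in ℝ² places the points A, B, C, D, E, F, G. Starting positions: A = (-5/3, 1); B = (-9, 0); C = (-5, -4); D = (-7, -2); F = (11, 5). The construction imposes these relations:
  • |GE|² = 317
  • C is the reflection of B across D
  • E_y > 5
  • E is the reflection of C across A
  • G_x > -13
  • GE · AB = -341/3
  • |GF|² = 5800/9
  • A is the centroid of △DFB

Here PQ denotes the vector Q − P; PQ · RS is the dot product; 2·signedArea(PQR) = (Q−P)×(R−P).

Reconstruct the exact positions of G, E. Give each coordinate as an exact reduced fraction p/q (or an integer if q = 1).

E = (5/3, 6)
G = (-37/3, -5)

1. E_x = 5/3  [E is the reflection of C across A]
2. E_y = 6  [E is the reflection of C across A]
   → E = (5/3, 6)
3. G_x = -37/3  [line 22/3·x + 1·y + 859/9 = 0 ∩ |GE|² = 317]
4. G_y = -5  [line 22/3·x + 1·y + 859/9 = 0 ∩ |GE|² = 317]
   → G = (-37/3, -5)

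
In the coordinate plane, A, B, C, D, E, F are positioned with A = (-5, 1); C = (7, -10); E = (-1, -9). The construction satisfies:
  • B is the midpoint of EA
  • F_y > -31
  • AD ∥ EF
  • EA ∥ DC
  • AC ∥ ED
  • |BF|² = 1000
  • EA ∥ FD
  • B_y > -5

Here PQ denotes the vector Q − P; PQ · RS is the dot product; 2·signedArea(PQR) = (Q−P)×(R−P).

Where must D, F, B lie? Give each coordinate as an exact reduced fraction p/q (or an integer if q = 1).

B = (-3, -4)
D = (11, -20)
F = (15, -30)

1. D_x = 11  [EA ∥ DC ∩ AC ∥ ED]
2. D_y = -20  [EA ∥ DC ∩ AC ∥ ED]
   → D = (11, -20)
3. F_x = 15  [EA ∥ FD ∩ AD ∥ EF]
4. F_y = -30  [EA ∥ FD ∩ AD ∥ EF]
   → F = (15, -30)
5. B_x = -3  [B is the midpoint of EA]
6. B_y = -4  [B is the midpoint of EA]
   → B = (-3, -4)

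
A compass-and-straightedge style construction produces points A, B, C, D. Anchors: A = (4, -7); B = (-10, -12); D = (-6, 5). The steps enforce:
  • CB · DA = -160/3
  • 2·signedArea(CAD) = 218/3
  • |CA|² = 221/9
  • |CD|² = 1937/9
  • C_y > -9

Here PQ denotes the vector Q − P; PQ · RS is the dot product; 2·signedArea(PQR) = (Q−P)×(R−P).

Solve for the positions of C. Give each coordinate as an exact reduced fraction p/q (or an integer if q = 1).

1. C_x = -2/3  [CB · DA = -160/3 ∩ 2·signedArea(CAD) = 218/3]
2. C_y = -26/3  [CB · DA = -160/3 ∩ 2·signedArea(CAD) = 218/3]
   → C = (-2/3, -26/3)

C = (-2/3, -26/3)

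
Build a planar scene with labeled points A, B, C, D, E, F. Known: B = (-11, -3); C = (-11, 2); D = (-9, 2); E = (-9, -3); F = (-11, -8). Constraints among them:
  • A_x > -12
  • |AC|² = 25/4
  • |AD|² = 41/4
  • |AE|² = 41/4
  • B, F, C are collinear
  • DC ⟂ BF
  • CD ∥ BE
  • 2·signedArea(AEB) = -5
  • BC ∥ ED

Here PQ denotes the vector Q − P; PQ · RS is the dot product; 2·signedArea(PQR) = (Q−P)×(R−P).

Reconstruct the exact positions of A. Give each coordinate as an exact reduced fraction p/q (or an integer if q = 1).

A = (-11, -1/2)

1. A_y = -1/2  [2·signedArea(AEB) = -5]
2. A_x = -11  [|AC|² = 25/4]
   → A = (-11, -1/2)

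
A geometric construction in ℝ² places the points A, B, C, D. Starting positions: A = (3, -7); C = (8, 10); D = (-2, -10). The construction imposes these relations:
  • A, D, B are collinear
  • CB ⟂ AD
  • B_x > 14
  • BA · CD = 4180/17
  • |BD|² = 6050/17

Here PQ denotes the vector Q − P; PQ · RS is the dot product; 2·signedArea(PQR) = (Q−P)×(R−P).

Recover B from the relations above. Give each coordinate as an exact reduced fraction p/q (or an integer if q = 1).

1. B_x = 241/17  [A, D, B are collinear ∩ CB ⟂ AD]
2. B_y = -5/17  [A, D, B are collinear ∩ CB ⟂ AD]
   → B = (241/17, -5/17)

B = (241/17, -5/17)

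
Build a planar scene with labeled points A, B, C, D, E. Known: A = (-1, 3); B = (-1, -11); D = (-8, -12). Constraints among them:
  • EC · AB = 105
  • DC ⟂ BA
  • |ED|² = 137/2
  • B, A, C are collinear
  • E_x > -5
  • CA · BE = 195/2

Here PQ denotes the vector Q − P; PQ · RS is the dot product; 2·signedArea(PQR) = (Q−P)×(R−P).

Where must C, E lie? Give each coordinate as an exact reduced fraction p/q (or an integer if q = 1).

1. C_x = -1  [B, A, C are collinear ∩ DC ⟂ BA]
2. C_y = -12  [B, A, C are collinear ∩ DC ⟂ BA]
   → C = (-1, -12)
3. E_y = -9/2  [EC · AB = 105]
4. E_x = -9/2  [|ED|² = 137/2]
   → E = (-9/2, -9/2)

C = (-1, -12)
E = (-9/2, -9/2)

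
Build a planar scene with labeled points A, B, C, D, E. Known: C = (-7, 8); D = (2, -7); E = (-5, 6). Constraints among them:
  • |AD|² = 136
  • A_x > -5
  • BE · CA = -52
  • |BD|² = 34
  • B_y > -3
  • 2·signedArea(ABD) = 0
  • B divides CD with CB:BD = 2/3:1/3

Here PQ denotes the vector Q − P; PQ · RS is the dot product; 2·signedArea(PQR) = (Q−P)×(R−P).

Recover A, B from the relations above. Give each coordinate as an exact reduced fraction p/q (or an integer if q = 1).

1. B_x = -1  [B divides CD with CB:BD = 2/3:1/3]
2. B_y = -2  [B divides CD with CB:BD = 2/3:1/3]
   → B = (-1, -2)
3. A_x = -4  [2·signedArea(ABD) = 0 ∩ BE · CA = -52]
4. A_y = 3  [2·signedArea(ABD) = 0 ∩ BE · CA = -52]
   → A = (-4, 3)

A = (-4, 3)
B = (-1, -2)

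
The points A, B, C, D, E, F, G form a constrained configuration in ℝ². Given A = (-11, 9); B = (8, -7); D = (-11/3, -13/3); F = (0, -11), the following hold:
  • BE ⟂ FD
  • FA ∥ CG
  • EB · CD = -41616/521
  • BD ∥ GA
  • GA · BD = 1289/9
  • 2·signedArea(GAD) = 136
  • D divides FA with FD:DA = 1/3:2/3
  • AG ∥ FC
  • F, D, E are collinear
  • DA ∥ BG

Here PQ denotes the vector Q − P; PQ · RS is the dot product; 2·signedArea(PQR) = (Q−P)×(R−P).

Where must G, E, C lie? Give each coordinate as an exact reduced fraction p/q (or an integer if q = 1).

C = (35/3, -41/3)
E = (88/521, -5891/521)
G = (2/3, 19/3)

1. G_x = 2/3  [BD ∥ GA ∩ DA ∥ BG]
2. G_y = 19/3  [BD ∥ GA ∩ DA ∥ BG]
   → G = (2/3, 19/3)
3. E_x = 88/521  [F, D, E are collinear ∩ BE ⟂ FD]
4. E_y = -5891/521  [F, D, E are collinear ∩ BE ⟂ FD]
   → E = (88/521, -5891/521)
5. C_x = 35/3  [FA ∥ CG ∩ AG ∥ FC]
6. C_y = -41/3  [FA ∥ CG ∩ AG ∥ FC]
   → C = (35/3, -41/3)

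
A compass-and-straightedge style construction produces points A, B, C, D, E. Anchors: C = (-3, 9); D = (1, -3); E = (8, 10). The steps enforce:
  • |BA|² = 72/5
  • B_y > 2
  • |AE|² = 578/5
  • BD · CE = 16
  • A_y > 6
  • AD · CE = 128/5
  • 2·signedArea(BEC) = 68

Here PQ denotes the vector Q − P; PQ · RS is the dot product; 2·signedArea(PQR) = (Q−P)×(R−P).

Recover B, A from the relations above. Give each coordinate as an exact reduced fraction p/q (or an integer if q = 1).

1. B_x = -1  [BD · CE = 16 ∩ 2·signedArea(BEC) = 68]
2. B_y = 3  [BD · CE = 16 ∩ 2·signedArea(BEC) = 68]
   → B = (-1, 3)
3. A_x = -11/5  [line -11·x + -1·y + -88/5 = 0 ∩ |BA|² = 72/5]
4. A_y = 33/5  [line -11·x + -1·y + -88/5 = 0 ∩ |BA|² = 72/5]
   → A = (-11/5, 33/5)

A = (-11/5, 33/5)
B = (-1, 3)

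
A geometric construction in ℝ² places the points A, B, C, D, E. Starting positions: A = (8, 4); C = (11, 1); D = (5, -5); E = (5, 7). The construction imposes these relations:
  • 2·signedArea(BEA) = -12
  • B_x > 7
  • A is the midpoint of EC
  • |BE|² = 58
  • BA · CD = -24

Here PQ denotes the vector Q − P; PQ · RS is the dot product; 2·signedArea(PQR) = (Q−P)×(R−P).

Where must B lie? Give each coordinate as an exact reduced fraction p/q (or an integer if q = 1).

1. B_x = 8  [line 3·x + 3·y + -24 = 0 ∩ |BE|² = 58]
2. B_y = 0  [line 3·x + 3·y + -24 = 0 ∩ |BE|² = 58]
   → B = (8, 0)

B = (8, 0)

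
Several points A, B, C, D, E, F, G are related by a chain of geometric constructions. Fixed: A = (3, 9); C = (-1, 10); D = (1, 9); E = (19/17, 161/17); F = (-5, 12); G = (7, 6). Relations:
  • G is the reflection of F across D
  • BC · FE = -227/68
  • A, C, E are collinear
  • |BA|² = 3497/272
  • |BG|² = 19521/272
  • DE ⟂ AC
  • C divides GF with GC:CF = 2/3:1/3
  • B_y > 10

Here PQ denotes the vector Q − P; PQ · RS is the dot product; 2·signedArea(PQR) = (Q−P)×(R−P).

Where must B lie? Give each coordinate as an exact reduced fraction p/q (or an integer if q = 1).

1. B_x = -7/17  [line -104/17·x + 43/17·y + -1909/68 = 0 ∩ |BG|² = 19521/272]
2. B_y = 687/68  [line -104/17·x + 43/17·y + -1909/68 = 0 ∩ |BG|² = 19521/272]
   → B = (-7/17, 687/68)

B = (-7/17, 687/68)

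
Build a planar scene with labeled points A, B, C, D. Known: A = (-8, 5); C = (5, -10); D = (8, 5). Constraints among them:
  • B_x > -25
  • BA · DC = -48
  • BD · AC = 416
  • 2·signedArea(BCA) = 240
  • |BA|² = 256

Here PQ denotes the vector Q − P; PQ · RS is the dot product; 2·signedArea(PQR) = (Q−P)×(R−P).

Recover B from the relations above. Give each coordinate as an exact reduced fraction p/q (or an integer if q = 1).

1. B_x = -24  [BA · DC = -48 ∩ BD · AC = 416]
2. B_y = 5  [BA · DC = -48 ∩ BD · AC = 416]
   → B = (-24, 5)

B = (-24, 5)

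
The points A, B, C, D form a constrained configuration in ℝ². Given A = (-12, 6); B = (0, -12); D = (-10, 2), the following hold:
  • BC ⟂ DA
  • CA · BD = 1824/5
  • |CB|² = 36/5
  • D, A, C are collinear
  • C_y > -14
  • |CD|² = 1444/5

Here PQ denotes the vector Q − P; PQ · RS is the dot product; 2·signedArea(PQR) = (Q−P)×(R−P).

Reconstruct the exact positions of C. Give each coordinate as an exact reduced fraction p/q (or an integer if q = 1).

1. C_x = -12/5  [D, A, C are collinear ∩ BC ⟂ DA]
2. C_y = -66/5  [D, A, C are collinear ∩ BC ⟂ DA]
   → C = (-12/5, -66/5)

C = (-12/5, -66/5)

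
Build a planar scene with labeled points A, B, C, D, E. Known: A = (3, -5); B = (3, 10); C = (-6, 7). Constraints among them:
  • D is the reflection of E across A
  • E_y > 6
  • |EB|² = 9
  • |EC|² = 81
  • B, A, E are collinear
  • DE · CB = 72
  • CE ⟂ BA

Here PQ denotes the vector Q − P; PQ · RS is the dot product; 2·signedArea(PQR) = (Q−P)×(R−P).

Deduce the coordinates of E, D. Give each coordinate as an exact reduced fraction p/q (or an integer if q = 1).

D = (3, -17)
E = (3, 7)

1. E_x = 3  [B, A, E are collinear ∩ CE ⟂ BA]
2. E_y = 7  [B, A, E are collinear ∩ CE ⟂ BA]
   → E = (3, 7)
3. D_x = 3  [D is the reflection of E across A]
4. D_y = -17  [D is the reflection of E across A]
   → D = (3, -17)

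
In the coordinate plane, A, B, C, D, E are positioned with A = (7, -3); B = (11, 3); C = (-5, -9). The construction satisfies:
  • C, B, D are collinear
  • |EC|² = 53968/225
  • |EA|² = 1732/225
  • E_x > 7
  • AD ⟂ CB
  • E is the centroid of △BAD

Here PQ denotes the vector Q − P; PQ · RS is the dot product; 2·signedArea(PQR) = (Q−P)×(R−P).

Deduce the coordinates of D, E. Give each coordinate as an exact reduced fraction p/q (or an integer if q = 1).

1. D_x = 139/25  [C, B, D are collinear ∩ AD ⟂ CB]
2. D_y = -27/25  [C, B, D are collinear ∩ AD ⟂ CB]
   → D = (139/25, -27/25)
3. E_x = 589/75  [E is the centroid of △BAD]
4. E_y = -9/25  [E is the centroid of △BAD]
   → E = (589/75, -9/25)

D = (139/25, -27/25)
E = (589/75, -9/25)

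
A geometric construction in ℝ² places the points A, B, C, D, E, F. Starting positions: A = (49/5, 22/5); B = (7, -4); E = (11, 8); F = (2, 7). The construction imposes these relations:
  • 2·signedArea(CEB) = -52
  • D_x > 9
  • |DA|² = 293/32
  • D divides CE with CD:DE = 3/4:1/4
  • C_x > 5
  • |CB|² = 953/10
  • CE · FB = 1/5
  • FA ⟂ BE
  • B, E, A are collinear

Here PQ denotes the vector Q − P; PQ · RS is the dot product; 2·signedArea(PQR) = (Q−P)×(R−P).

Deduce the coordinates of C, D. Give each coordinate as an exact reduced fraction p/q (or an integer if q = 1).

1. C_x = 59/10  [2·signedArea(CEB) = -52 ∩ CE · FB = 1/5]
2. C_y = 57/10  [2·signedArea(CEB) = -52 ∩ CE · FB = 1/5]
   → C = (59/10, 57/10)
3. D_x = 389/40  [D divides CE with CD:DE = 3/4:1/4]
4. D_y = 297/40  [D divides CE with CD:DE = 3/4:1/4]
   → D = (389/40, 297/40)

C = (59/10, 57/10)
D = (389/40, 297/40)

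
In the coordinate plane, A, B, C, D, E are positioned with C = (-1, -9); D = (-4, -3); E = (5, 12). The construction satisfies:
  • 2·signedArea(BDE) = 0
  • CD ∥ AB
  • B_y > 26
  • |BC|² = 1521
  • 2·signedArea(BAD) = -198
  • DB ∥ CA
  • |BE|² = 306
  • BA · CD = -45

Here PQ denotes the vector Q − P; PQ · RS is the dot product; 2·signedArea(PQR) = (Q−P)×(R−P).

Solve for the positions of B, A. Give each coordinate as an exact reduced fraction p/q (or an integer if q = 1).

1. B_x = 14  [line -15·x + 9·y + -33 = 0 ∩ |BE|² = 306]
2. B_y = 27  [line -15·x + 9·y + -33 = 0 ∩ |BE|² = 306]
   → B = (14, 27)
3. A_x = 17  [CD ∥ AB ∩ DB ∥ CA]
4. A_y = 21  [CD ∥ AB ∩ DB ∥ CA]
   → A = (17, 21)

A = (17, 21)
B = (14, 27)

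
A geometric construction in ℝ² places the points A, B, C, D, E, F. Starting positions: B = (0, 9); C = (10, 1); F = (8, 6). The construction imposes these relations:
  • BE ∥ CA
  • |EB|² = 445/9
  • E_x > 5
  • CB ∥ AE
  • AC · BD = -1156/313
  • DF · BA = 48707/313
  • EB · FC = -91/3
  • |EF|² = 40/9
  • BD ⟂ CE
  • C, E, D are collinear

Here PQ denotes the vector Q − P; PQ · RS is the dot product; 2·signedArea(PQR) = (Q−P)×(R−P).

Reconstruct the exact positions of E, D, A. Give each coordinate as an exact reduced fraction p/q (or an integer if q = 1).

1. E_x = 6  [line -2·x + 5·y + -44/3 = 0 ∩ |EB|² = 445/9]
2. E_y = 16/3  [line -2·x + 5·y + -44/3 = 0 ∩ |EB|² = 445/9]
   → E = (6, 16/3)
3. D_x = 442/313  [C, E, D are collinear ∩ BD ⟂ CE]
4. D_y = 3225/313  [C, E, D are collinear ∩ BD ⟂ CE]
   → D = (442/313, 3225/313)
5. A_x = 16  [CB ∥ AE ∩ BE ∥ CA]
6. A_y = -8/3  [CB ∥ AE ∩ BE ∥ CA]
   → A = (16, -8/3)

A = (16, -8/3)
D = (442/313, 3225/313)
E = (6, 16/3)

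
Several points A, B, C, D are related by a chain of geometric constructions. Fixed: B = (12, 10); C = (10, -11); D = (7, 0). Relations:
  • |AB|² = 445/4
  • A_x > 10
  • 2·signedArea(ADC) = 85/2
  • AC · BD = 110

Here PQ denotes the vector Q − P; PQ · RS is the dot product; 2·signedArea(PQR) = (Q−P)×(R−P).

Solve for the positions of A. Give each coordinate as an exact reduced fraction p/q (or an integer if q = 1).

A = (11, -1/2)

1. A_x = 11  [2·signedArea(ADC) = 85/2 ∩ AC · BD = 110]
2. A_y = -1/2  [2·signedArea(ADC) = 85/2 ∩ AC · BD = 110]
   → A = (11, -1/2)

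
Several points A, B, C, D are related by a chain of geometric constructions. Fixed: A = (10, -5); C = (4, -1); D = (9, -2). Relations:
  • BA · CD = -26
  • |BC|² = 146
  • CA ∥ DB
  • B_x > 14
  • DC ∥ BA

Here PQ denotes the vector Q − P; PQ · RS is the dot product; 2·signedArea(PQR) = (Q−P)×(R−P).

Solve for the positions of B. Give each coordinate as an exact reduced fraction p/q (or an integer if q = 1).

B = (15, -6)

1. B_x = 15  [DC ∥ BA ∩ CA ∥ DB]
2. B_y = -6  [DC ∥ BA ∩ CA ∥ DB]
   → B = (15, -6)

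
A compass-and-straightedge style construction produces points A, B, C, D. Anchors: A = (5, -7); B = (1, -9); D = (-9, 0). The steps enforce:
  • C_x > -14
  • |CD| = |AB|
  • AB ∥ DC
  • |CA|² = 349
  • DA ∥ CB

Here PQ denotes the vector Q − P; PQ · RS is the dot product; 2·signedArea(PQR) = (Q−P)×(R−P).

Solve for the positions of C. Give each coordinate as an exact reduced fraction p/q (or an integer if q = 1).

C = (-13, -2)

1. C_x = -13  [DA ∥ CB ∩ AB ∥ DC]
2. C_y = -2  [DA ∥ CB ∩ AB ∥ DC]
   → C = (-13, -2)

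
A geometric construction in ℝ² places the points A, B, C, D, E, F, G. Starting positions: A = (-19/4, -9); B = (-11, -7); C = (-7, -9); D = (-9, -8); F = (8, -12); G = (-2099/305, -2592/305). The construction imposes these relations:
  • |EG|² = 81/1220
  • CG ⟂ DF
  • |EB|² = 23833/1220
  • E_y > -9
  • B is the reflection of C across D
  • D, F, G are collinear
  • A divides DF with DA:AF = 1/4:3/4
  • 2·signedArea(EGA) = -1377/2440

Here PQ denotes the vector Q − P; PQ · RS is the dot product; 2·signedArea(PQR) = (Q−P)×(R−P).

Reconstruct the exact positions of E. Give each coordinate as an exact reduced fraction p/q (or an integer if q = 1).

1. E_x = -2117/305  [line 153/305·x + 2601/1220·y + 54009/2440 = 0 ∩ |EG|² = 81/1220]
2. E_y = -5337/610  [line 153/305·x + 2601/1220·y + 54009/2440 = 0 ∩ |EG|² = 81/1220]
   → E = (-2117/305, -5337/610)

E = (-2117/305, -5337/610)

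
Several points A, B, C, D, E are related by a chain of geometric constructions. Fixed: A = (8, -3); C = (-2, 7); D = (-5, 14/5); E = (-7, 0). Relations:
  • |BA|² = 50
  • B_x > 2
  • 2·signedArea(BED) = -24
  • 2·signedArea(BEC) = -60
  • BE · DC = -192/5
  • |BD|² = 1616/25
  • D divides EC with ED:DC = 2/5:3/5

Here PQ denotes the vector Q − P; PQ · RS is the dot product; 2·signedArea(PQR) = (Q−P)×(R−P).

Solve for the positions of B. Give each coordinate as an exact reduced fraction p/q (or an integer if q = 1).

1. B_x = 3  [2·signedArea(BEC) = -60 ∩ BE · DC = -192/5]
2. B_y = 2  [2·signedArea(BEC) = -60 ∩ BE · DC = -192/5]
   → B = (3, 2)

B = (3, 2)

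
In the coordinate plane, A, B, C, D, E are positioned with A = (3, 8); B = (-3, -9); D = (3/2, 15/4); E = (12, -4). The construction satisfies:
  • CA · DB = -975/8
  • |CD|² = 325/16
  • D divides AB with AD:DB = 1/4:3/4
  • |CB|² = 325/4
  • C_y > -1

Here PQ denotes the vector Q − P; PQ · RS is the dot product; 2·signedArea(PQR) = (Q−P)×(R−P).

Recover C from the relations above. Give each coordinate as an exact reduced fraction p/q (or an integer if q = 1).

C = (0, -1/2)

1. C_x = 0  [line 9/2·x + 51/4·y + 51/8 = 0 ∩ |CB|² = 325/4]
2. C_y = -1/2  [line 9/2·x + 51/4·y + 51/8 = 0 ∩ |CB|² = 325/4]
   → C = (0, -1/2)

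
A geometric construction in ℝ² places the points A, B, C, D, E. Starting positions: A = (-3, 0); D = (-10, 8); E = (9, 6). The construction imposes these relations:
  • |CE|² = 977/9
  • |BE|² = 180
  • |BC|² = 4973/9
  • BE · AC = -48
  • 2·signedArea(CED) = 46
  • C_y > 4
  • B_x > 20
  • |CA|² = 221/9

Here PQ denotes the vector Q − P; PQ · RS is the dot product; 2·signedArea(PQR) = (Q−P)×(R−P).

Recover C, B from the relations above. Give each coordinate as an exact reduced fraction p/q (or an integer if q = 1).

1. C_x = -4/3  [line -2·x + -19·y + 86 = 0 ∩ |CE|² = 977/9]
2. C_y = 14/3  [line -2·x + -19·y + 86 = 0 ∩ |CE|² = 977/9]
   → C = (-4/3, 14/3)
3. B_x = 21  [line -5/3·x + -14/3·y + 91 = 0 ∩ |BE|² = 180]
4. B_y = 12  [line -5/3·x + -14/3·y + 91 = 0 ∩ |BE|² = 180]
   → B = (21, 12)

B = (21, 12)
C = (-4/3, 14/3)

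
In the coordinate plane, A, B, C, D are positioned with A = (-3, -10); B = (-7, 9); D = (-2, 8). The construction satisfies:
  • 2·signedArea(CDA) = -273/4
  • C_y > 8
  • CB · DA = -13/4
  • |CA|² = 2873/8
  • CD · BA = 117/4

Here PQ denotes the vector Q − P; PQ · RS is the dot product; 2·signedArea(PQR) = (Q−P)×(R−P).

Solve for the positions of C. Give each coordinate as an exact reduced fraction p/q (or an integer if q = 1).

C = (-23/4, 35/4)

1. C_x = -23/4  [2·signedArea(CDA) = -273/4 ∩ CD · BA = 117/4]
2. C_y = 35/4  [2·signedArea(CDA) = -273/4 ∩ CD · BA = 117/4]
   → C = (-23/4, 35/4)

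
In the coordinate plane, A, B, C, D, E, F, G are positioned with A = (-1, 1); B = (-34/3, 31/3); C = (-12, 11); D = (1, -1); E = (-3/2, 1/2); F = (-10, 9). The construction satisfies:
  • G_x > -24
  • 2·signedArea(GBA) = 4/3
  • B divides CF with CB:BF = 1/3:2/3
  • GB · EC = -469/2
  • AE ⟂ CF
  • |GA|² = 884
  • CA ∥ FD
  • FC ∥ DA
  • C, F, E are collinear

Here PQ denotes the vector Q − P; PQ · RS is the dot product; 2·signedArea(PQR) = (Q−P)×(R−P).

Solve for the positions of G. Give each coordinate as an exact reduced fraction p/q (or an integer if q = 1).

1. G_x = -23  [2·signedArea(GBA) = 4/3 ∩ GB · EC = -469/2]
2. G_y = 21  [2·signedArea(GBA) = 4/3 ∩ GB · EC = -469/2]
   → G = (-23, 21)

G = (-23, 21)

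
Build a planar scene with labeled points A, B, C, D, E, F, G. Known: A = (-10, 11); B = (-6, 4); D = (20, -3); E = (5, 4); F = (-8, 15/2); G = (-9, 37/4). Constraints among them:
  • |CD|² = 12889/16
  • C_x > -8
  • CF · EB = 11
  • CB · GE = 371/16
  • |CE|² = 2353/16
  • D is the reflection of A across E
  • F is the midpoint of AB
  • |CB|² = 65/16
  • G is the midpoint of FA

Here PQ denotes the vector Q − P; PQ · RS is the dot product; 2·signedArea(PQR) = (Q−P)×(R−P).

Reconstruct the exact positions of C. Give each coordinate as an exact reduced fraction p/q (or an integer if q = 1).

C = (-7, 23/4)

1. C_x = -7  [CB · GE = 371/16 ∩ CF · EB = 11]
2. C_y = 23/4  [CB · GE = 371/16 ∩ CF · EB = 11]
   → C = (-7, 23/4)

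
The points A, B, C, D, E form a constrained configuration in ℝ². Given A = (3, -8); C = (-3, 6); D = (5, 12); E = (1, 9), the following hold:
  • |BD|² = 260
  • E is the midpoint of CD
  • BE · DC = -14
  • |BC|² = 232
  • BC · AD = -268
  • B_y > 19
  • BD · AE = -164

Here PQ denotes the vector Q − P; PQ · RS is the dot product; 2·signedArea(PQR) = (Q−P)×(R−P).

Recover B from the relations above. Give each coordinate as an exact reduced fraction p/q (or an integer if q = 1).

1. B_x = -9  [BD · AE = -164 ∩ BE · DC = -14]
2. B_y = 20  [BD · AE = -164 ∩ BE · DC = -14]
   → B = (-9, 20)

B = (-9, 20)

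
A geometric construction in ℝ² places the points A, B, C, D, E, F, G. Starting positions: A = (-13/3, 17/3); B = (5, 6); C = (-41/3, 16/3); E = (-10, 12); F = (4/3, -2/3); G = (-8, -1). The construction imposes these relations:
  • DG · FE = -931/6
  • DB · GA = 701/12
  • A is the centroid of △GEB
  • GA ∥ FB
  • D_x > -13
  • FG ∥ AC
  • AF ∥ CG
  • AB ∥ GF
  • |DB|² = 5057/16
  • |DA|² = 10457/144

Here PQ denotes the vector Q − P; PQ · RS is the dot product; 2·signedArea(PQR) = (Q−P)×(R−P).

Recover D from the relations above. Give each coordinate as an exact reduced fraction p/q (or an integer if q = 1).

1. D_x = -51/4  [DB · GA = 701/12 ∩ DG · FE = -931/6]
2. D_y = 7  [DB · GA = 701/12 ∩ DG · FE = -931/6]
   → D = (-51/4, 7)

D = (-51/4, 7)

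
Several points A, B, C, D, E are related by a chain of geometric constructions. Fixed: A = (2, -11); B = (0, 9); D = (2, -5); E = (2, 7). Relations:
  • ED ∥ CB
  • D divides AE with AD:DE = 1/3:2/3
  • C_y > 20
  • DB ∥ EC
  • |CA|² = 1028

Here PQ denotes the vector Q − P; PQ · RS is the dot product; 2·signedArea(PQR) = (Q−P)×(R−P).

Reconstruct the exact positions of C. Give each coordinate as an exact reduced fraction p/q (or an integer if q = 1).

1. C_x = 0  [ED ∥ CB ∩ DB ∥ EC]
2. C_y = 21  [ED ∥ CB ∩ DB ∥ EC]
   → C = (0, 21)

C = (0, 21)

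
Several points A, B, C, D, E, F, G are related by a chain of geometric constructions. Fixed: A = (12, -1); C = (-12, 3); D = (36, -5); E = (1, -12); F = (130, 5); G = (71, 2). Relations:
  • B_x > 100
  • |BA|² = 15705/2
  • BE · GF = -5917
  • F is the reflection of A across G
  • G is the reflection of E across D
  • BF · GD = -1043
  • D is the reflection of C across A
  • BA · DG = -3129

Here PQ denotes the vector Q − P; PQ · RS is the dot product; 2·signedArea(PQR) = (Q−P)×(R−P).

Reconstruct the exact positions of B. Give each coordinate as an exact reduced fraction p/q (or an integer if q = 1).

B = (201/2, 7/2)

1. B_x = 201/2  [BF · GD = -1043 ∩ BE · GF = -5917]
2. B_y = 7/2  [BF · GD = -1043 ∩ BE · GF = -5917]
   → B = (201/2, 7/2)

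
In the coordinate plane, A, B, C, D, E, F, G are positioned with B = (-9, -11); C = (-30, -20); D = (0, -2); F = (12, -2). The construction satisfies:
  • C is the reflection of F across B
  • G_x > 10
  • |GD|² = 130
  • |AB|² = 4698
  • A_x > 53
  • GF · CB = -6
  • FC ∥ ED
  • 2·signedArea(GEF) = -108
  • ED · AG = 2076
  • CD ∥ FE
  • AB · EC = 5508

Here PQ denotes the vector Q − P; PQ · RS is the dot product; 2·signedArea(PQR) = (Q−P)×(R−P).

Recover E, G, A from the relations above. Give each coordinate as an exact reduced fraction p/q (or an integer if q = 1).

1. E_x = 42  [FC ∥ ED ∩ CD ∥ FE]
2. E_y = 16  [FC ∥ ED ∩ CD ∥ FE]
   → E = (42, 16)
3. G_x = 11  [GF · CB = -6 ∩ 2·signedArea(GEF) = -108]
4. G_y = 1  [GF · CB = -6 ∩ 2·signedArea(GEF) = -108]
   → G = (11, 1)
5. A_x = 54  [AB · EC = 5508 ∩ ED · AG = 2076]
6. A_y = 16  [AB · EC = 5508 ∩ ED · AG = 2076]
   → A = (54, 16)

A = (54, 16)
E = (42, 16)
G = (11, 1)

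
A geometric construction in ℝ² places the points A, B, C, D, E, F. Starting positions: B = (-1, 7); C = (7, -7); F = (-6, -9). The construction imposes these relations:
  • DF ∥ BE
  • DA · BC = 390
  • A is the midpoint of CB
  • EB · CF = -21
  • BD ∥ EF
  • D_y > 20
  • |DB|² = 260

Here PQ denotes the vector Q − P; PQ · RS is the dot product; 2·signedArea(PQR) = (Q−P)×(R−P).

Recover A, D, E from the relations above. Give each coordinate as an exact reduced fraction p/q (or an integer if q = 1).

1. A_x = 3  [A is the midpoint of CB]
2. A_y = 0  [A is the midpoint of CB]
   → A = (3, 0)
3. D_x = -9  [line -8·x + 14·y + -366 = 0 ∩ |DB|² = 260]
4. D_y = 21  [line -8·x + 14·y + -366 = 0 ∩ |DB|² = 260]
   → D = (-9, 21)
5. E_x = 2  [BD ∥ EF ∩ DF ∥ BE]
6. E_y = -23  [BD ∥ EF ∩ DF ∥ BE]
   → E = (2, -23)

A = (3, 0)
D = (-9, 21)
E = (2, -23)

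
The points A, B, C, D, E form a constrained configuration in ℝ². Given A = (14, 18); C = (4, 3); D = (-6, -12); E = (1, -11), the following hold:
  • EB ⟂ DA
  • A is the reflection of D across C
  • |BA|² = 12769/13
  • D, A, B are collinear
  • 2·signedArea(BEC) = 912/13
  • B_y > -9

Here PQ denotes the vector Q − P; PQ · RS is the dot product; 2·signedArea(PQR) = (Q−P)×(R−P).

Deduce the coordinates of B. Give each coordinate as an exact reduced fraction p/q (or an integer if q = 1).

B = (-44/13, -105/13)

1. B_x = -44/13  [D, A, B are collinear ∩ EB ⟂ DA]
2. B_y = -105/13  [D, A, B are collinear ∩ EB ⟂ DA]
   → B = (-44/13, -105/13)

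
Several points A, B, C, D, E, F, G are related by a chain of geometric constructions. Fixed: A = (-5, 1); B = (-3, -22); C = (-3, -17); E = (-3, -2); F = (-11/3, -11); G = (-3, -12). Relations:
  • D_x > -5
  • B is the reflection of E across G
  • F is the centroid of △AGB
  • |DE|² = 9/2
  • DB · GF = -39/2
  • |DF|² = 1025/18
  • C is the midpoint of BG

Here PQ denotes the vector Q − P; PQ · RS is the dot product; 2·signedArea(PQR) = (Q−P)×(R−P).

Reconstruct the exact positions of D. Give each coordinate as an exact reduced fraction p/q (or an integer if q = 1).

D = (-9/2, -7/2)

1. D_x = -9/2  [line 2/3·x + -1·y + -1/2 = 0 ∩ |DF|² = 1025/18]
2. D_y = -7/2  [line 2/3·x + -1·y + -1/2 = 0 ∩ |DF|² = 1025/18]
   → D = (-9/2, -7/2)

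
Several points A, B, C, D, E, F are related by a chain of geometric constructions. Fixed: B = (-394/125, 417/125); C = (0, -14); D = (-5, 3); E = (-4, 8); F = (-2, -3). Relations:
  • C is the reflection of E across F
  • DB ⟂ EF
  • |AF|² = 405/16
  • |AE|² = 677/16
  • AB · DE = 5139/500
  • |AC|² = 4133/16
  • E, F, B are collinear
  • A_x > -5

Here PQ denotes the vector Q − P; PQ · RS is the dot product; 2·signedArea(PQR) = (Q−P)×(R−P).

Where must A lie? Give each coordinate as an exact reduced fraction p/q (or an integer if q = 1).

A = (-17/4, 3/2)

1. A_x = -17/4  [line -1·x + -5·y + 13/4 = 0 ∩ |AE|² = 677/16]
2. A_y = 3/2  [line -1·x + -5·y + 13/4 = 0 ∩ |AE|² = 677/16]
   → A = (-17/4, 3/2)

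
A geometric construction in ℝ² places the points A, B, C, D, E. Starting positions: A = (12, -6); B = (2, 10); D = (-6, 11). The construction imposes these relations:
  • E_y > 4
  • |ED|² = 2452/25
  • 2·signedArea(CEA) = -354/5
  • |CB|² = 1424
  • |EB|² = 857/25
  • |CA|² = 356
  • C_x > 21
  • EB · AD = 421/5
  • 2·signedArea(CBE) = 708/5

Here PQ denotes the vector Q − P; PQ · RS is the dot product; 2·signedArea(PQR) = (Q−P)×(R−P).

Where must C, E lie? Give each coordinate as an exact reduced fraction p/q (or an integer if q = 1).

1. E_x = 6/5  [line 18·x + -17·y + 249/5 = 0 ∩ |ED|² = 2452/25]
2. E_y = 21/5  [line 18·x + -17·y + 249/5 = 0 ∩ |ED|² = 2452/25]
   → E = (6/5, 21/5)
3. C_x = 22  [2·signedArea(CBE) = 708/5 ∩ 2·signedArea(CEA) = -354/5]
4. C_y = -22  [2·signedArea(CBE) = 708/5 ∩ 2·signedArea(CEA) = -354/5]
   → C = (22, -22)

C = (22, -22)
E = (6/5, 21/5)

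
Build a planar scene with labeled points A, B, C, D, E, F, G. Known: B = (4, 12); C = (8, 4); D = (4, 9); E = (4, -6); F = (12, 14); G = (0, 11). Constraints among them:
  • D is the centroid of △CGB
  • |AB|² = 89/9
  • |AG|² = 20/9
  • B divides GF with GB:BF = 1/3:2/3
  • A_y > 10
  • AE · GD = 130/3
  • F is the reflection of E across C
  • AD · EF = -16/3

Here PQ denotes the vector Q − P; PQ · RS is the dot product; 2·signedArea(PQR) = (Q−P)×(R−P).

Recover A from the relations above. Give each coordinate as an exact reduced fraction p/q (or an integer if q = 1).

A = (4/3, 31/3)

1. A_x = 4/3  [AD · EF = -16/3 ∩ AE · GD = 130/3]
2. A_y = 31/3  [AD · EF = -16/3 ∩ AE · GD = 130/3]
   → A = (4/3, 31/3)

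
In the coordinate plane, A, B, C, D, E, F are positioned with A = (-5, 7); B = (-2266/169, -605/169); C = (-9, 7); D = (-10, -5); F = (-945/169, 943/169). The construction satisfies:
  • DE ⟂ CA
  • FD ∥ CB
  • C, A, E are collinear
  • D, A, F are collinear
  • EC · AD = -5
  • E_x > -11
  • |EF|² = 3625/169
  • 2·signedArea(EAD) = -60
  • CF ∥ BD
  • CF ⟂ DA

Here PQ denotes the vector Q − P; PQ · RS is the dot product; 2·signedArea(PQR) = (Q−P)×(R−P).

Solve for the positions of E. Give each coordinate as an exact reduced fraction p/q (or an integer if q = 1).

1. E_x = -10  [C, A, E are collinear ∩ DE ⟂ CA]
2. E_y = 7  [C, A, E are collinear ∩ DE ⟂ CA]
   → E = (-10, 7)

E = (-10, 7)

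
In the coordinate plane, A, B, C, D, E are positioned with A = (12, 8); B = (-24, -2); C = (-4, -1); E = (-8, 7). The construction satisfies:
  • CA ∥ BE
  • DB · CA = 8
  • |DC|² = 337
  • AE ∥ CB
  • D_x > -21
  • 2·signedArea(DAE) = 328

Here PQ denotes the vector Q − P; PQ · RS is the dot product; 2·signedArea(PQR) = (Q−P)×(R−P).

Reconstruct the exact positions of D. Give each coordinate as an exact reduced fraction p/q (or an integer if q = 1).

D = (-20, -10)

1. D_x = -20  [2·signedArea(DAE) = 328 ∩ DB · CA = 8]
2. D_y = -10  [2·signedArea(DAE) = 328 ∩ DB · CA = 8]
   → D = (-20, -10)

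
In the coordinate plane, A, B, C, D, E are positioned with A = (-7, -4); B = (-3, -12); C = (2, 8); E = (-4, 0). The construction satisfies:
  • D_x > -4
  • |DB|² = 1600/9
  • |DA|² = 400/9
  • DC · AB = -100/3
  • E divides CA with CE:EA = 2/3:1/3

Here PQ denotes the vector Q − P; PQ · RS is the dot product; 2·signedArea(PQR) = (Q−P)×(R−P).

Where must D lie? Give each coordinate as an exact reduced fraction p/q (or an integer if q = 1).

D = (-3, 4/3)

1. D_x = -3  [line -4·x + 8·y + -68/3 = 0 ∩ |DA|² = 400/9]
2. D_y = 4/3  [line -4·x + 8·y + -68/3 = 0 ∩ |DA|² = 400/9]
   → D = (-3, 4/3)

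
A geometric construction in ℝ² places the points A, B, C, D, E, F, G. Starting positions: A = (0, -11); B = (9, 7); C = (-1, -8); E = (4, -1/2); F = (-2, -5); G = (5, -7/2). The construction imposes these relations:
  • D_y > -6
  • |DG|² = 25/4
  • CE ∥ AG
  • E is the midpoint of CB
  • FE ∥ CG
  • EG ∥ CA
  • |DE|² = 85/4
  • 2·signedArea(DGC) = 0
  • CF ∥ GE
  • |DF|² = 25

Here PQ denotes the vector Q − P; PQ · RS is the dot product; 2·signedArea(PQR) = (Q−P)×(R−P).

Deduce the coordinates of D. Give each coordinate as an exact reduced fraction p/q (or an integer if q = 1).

D = (3, -5)

1. D_x = 3  [line 9/2·x + -6·y + -87/2 = 0 ∩ |DF|² = 25]
2. D_y = -5  [line 9/2·x + -6·y + -87/2 = 0 ∩ |DF|² = 25]
   → D = (3, -5)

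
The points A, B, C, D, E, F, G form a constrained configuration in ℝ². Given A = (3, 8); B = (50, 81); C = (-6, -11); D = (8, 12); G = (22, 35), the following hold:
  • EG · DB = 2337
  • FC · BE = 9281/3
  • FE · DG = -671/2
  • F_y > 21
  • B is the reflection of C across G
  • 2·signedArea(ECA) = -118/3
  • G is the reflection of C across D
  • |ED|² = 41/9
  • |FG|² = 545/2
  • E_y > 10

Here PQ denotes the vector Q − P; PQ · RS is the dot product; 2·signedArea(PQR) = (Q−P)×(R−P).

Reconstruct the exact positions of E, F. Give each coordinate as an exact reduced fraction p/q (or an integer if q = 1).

E = (19/3, 32/3)
F = (25/2, 43/2)

1. E_x = 19/3  [2·signedArea(ECA) = -118/3 ∩ EG · DB = 2337]
2. E_y = 32/3  [2·signedArea(ECA) = -118/3 ∩ EG · DB = 2337]
   → E = (19/3, 32/3)
3. F_x = 25/2  [FE · DG = -671/2 ∩ FC · BE = 9281/3]
4. F_y = 43/2  [FE · DG = -671/2 ∩ FC · BE = 9281/3]
   → F = (25/2, 43/2)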